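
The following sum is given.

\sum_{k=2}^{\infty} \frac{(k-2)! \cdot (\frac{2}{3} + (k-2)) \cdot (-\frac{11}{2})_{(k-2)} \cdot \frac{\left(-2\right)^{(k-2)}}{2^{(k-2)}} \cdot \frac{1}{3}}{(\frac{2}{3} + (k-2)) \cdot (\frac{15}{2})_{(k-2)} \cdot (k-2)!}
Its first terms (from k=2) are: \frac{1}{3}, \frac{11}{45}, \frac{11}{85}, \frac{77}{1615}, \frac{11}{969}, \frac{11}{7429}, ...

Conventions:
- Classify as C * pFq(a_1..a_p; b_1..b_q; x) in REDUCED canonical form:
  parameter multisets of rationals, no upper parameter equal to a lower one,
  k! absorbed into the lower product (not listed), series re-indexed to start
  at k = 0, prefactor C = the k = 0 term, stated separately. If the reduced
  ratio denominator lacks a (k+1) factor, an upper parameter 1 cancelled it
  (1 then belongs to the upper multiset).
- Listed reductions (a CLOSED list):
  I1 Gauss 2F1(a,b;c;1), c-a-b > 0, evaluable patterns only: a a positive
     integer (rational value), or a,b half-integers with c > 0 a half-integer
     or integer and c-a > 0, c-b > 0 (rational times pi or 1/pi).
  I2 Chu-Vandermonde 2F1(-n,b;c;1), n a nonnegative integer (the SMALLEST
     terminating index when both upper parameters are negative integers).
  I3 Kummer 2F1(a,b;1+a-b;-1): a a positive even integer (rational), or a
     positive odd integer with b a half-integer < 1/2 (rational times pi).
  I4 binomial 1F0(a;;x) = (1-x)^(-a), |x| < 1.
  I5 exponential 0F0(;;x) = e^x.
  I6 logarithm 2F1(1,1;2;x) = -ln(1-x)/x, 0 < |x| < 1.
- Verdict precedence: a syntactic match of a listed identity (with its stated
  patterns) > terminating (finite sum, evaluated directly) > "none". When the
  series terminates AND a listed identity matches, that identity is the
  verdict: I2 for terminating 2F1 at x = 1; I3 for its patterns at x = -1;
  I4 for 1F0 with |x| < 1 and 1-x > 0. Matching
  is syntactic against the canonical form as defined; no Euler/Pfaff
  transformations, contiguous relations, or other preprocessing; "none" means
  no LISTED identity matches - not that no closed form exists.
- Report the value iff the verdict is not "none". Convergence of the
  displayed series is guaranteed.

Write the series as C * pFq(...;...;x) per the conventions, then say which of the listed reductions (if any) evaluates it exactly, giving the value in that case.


This is \frac{1}{3} * 2F1(-\frac{11}{2}, 1; \frac{15}{2}; -1) in reduced canonical form. Verdict: Kummer (I3) applies (x = -1; c = \frac{15}{2} equals 1+a-b for upper {-\frac{11}{2}, 1}: listed pattern). Value: \frac{1001}{4096} \cdot \pi.

Key observation: from the first term \frac{1}{3}: the factorial ratio (prefactor 1/3) (k+a-1)!/(a-1)! is a rising factorial (a)_k.
Consecutive-term ratio: r(k) = -1 * (k-\frac{11}{2}) (k+1) / [(k+\frac{15}{2}) (k+1)] - rational in k. x = -1; t_0 = \frac{1}{3}; negate the roots.


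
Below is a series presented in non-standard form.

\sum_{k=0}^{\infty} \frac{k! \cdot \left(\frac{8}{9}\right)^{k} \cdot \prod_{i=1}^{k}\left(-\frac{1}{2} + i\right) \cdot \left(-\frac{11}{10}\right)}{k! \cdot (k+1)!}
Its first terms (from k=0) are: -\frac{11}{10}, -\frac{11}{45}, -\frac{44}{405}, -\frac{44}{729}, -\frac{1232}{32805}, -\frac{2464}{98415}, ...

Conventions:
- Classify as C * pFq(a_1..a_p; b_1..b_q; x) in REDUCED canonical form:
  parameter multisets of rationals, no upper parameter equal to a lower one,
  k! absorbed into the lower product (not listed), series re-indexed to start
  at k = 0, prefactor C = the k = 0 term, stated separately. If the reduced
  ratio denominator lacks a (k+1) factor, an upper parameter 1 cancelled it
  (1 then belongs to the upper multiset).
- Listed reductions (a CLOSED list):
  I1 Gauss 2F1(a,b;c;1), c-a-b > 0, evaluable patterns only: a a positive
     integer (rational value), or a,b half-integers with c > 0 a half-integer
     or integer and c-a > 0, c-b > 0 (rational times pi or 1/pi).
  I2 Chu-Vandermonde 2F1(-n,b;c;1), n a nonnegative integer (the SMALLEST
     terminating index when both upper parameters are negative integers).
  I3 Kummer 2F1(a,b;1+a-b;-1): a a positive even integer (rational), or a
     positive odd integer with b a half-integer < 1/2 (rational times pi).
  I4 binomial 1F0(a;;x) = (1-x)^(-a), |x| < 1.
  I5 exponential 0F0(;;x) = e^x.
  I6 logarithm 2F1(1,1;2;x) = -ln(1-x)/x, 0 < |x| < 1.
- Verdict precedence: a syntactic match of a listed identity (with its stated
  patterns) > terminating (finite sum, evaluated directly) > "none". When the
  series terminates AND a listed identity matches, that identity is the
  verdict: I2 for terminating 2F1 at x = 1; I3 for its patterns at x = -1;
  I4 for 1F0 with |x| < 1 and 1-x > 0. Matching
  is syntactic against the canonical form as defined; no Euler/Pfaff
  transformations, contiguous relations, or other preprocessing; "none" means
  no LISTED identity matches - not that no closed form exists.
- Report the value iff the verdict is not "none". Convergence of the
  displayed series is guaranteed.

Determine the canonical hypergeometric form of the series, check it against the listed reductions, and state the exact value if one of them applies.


Key step: t_0 = -\frac{11}{10} here, and the running product (prefactor -11/10) telescopes to a rising factorial.
Ratio: r(k) = \frac{8}{9} * (k+\frac{1}{2}) (k+1) / [(k+2) (k+1)] - poly over poly, x = \frac{8}{9} from leading terms; C = -\frac{11}{10} at k = 0.

The series (x = \frac{8}{9}) is 2F1: upper {\frac{1}{2}, 1}, lower {2}, prefactor -\frac{11}{10}. Verdict: none. Every listed pattern misses the 2F1 form at \frac{8}{9}, upper {\frac{1}{2}, 1}.


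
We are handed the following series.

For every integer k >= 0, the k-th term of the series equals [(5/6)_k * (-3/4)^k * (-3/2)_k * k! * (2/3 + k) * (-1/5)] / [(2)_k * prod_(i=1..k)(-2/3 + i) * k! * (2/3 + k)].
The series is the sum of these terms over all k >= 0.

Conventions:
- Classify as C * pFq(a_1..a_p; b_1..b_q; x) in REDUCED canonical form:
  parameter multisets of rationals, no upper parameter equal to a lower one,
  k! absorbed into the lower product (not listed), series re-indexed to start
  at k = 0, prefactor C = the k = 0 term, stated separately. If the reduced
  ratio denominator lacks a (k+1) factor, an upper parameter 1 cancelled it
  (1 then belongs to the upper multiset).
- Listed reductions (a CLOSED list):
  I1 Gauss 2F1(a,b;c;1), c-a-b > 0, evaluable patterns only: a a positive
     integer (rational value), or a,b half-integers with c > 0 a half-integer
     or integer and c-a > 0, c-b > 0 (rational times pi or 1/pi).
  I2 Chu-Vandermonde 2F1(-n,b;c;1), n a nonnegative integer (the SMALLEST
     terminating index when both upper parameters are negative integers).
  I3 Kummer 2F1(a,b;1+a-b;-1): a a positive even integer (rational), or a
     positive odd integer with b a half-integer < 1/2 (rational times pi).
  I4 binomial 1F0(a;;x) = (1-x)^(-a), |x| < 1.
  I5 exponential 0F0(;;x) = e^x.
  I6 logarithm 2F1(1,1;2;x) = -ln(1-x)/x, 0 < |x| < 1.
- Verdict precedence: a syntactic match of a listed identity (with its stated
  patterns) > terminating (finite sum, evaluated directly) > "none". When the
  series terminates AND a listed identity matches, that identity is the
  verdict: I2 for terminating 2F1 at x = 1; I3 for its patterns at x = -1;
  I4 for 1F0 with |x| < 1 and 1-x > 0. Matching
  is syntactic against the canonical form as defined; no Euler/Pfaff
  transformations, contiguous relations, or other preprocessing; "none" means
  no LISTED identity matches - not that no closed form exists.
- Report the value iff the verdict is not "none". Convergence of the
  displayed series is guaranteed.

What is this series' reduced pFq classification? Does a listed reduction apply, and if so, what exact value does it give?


With C = -1/5: the canonical form is 3F2(-3/2, 5/6, 1; 1/3, 2; -3/4). Verdict: none here - no I1-I6 shape fits x = -3/4 with lower {1/3, 2}.

Key observation: t_0 = -1/5 here, and the lower running product (C = -1/5) is a rising factorial.
Adjacent-term ratio: r(k) = (-3/4) * (k-3/2) (k+5/6) (k+1) / [(k+1/3) (k+2) (k+1)] - poly over poly, x = (-3/4) from leading terms; C = -1/5 at k = 0.


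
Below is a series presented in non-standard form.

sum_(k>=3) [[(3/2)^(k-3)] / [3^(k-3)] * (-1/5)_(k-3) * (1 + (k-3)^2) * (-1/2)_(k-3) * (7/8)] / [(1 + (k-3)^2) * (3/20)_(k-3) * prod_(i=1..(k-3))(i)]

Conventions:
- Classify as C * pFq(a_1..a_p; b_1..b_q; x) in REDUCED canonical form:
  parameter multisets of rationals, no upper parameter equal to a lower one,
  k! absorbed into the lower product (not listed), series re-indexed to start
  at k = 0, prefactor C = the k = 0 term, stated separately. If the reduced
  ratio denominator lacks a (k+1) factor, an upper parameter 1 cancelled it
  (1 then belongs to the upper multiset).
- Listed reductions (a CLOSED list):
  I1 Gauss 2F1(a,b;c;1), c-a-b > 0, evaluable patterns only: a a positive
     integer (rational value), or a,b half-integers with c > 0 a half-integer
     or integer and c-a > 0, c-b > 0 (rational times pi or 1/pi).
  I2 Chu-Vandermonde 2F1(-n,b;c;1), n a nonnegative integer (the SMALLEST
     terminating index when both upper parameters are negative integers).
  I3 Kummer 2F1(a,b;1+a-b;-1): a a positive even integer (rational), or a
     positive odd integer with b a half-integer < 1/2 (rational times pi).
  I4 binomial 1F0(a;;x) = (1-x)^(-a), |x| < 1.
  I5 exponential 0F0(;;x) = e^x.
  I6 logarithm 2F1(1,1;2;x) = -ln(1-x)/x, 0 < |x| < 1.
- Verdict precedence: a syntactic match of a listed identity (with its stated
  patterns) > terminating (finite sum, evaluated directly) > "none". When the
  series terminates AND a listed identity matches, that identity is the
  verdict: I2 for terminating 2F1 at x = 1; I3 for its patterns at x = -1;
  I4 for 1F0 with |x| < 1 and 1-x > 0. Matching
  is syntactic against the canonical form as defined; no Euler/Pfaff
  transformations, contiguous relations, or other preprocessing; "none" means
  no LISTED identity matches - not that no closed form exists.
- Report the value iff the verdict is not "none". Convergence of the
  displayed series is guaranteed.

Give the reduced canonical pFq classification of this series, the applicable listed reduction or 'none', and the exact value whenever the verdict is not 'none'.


Key step: with t_0 = 7/8, the two k-th powers (prefactor 7/8) combine into one argument.
Ratio: r(k) = (1/2) * (k-1/2) (k-1/5) / [(k+3/20) (k+1)] - rational in k, leading ratio (1/2); with t_0 = 7/8, classification follows.

Classification (C = 7/8): 2F1 with upper {-1/2, -1/5}, lower {3/20}, argument x = 1/2. Verdict: none. A 2F1 with upper {-1/2, -1/5} fits none of I1-I6 at x = 1/2; the sum runs forever.


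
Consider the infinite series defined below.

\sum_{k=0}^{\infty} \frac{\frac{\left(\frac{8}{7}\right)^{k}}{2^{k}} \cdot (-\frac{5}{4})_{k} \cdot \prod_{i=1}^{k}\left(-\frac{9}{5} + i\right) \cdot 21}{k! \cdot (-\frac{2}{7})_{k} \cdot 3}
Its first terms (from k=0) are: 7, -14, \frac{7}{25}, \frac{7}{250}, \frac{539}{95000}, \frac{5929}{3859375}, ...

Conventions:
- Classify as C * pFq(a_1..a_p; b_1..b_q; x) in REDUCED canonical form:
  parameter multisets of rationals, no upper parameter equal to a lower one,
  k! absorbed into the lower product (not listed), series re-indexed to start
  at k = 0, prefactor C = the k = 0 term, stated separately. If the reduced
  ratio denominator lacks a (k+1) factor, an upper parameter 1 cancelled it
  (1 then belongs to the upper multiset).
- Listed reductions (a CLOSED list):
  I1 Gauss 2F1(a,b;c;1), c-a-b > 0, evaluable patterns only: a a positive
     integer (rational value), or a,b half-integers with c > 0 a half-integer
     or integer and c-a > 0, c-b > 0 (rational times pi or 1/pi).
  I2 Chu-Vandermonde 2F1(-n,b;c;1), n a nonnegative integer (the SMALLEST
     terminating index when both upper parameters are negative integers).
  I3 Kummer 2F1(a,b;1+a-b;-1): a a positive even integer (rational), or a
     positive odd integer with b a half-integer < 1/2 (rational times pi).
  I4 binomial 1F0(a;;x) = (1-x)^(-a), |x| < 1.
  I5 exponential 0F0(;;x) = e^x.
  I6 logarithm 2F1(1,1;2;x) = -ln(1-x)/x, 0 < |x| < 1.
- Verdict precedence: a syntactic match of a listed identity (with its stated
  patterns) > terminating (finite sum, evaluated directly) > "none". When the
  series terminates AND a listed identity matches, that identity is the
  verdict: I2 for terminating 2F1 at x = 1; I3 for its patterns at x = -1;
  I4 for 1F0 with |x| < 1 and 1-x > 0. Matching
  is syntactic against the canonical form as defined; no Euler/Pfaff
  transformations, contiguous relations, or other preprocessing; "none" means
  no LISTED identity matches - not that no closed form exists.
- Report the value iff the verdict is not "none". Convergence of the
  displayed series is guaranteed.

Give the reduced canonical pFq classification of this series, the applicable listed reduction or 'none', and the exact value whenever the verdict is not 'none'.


Prefactor 7, argument \frac{4}{7}: 2F1 with upper {-\frac{5}{4}, -\frac{4}{5}} over lower {-\frac{2}{7}}. Verdict: none here - no I1-I6 shape fits x = \frac{4}{7} with lower {-\frac{2}{7}}.

Key step: t_0 = 7 here, and the running product (C = 7, x = 4/7) telescopes to a rising factorial.
Consecutive-term ratio: r(k) = \frac{4}{7} * (k-\frac{5}{4}) (k-\frac{4}{5}) / [(k-\frac{2}{7}) (k+1)] - rational in k, leading ratio \frac{4}{7}; with t_0 = 7, classification follows.


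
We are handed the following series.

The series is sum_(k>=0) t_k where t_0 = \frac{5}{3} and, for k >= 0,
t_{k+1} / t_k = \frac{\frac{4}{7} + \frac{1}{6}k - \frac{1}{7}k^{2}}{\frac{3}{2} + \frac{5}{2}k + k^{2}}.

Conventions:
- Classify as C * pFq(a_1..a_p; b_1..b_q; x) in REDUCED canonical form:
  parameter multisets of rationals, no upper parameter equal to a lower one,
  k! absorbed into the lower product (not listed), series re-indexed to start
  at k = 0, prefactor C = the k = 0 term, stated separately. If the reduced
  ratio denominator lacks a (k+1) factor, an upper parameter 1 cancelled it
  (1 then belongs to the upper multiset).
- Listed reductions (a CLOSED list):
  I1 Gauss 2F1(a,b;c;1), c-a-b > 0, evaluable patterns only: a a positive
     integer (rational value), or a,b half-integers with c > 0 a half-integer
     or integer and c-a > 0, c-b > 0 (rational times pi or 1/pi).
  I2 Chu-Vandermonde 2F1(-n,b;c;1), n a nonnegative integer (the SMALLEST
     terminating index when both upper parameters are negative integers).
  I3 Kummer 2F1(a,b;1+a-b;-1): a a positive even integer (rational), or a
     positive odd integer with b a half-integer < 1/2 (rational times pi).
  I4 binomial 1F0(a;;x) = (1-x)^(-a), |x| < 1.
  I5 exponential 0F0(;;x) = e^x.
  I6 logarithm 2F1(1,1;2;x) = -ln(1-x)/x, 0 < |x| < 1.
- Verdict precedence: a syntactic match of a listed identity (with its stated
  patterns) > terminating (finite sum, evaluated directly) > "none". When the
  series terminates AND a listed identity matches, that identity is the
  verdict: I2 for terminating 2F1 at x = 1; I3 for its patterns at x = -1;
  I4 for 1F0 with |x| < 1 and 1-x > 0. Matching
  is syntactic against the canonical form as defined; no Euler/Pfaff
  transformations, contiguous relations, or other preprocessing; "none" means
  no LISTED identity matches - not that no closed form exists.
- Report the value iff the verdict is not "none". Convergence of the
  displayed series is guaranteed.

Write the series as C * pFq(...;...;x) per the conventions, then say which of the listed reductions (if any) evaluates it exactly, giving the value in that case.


This is \frac{5}{3} * 1F0(-\frac{8}{3}; -; -\frac{1}{7}) in reduced canonical form. Verdict: this is the I4 binomial reduction (the 1F0 binomial series: exponent 8/3, x = -\frac{1}{7}). Sum: \frac{5}{3} \cdot \left(\frac{8}{7}\right)^{\frac{8}{3}}.

Structural cue: from the first term \frac{5}{3}: factor the ratio over Q (C = 5/3, x = -1/7): negated roots = parameters.
Adjacent-term ratio: r(k) = -\frac{1}{7} * (k-\frac{8}{3}) / [(k+1)] - poly over poly, x = -\frac{1}{7} from leading terms; C = \frac{5}{3} at k = 0.


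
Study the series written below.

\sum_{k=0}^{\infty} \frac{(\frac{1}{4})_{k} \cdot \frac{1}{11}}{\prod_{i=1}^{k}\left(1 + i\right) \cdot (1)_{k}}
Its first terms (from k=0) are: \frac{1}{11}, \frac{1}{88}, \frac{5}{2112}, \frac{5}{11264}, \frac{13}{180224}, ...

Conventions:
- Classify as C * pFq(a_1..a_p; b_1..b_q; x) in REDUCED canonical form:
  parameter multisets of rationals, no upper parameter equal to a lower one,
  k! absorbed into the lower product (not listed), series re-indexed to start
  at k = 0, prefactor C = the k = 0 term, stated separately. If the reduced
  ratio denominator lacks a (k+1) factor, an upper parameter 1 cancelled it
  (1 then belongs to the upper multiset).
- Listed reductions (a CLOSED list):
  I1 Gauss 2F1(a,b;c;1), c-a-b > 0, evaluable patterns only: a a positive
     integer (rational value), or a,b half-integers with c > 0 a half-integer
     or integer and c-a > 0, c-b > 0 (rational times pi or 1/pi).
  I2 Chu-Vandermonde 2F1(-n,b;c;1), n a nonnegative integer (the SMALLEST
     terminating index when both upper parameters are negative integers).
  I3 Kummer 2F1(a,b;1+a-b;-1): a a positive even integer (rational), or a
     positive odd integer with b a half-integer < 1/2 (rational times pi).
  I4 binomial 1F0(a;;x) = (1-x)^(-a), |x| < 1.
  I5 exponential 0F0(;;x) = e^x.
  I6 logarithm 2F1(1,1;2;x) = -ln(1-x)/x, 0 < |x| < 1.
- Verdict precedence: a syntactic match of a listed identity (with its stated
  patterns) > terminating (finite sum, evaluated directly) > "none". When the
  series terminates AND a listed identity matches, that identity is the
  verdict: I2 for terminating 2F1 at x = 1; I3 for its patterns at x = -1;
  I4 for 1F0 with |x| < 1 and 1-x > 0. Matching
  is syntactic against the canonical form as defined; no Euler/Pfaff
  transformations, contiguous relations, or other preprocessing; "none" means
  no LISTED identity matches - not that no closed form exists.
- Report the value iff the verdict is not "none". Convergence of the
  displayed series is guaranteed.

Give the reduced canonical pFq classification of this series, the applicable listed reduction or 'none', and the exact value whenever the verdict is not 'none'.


At argument 1: a 1F1 with upper {\frac{1}{4}}, lower {2}, scaled by C = \frac{1}{11}. Verdict: none - this 1F1 at x = 1 matches no listed pattern, and upper {\frac{1}{4}} holds no stopper.

Structural cue: t_0 being \frac{1}{11}, the lower running product (prefactor 1/11) is a rising factorial.
Adjacent-term ratio: r(k) = 1 * (k+\frac{1}{4}) / [(k+2) (k+1)] - poly over poly, x = 1 from leading terms; C = \frac{1}{11} at k = 0.


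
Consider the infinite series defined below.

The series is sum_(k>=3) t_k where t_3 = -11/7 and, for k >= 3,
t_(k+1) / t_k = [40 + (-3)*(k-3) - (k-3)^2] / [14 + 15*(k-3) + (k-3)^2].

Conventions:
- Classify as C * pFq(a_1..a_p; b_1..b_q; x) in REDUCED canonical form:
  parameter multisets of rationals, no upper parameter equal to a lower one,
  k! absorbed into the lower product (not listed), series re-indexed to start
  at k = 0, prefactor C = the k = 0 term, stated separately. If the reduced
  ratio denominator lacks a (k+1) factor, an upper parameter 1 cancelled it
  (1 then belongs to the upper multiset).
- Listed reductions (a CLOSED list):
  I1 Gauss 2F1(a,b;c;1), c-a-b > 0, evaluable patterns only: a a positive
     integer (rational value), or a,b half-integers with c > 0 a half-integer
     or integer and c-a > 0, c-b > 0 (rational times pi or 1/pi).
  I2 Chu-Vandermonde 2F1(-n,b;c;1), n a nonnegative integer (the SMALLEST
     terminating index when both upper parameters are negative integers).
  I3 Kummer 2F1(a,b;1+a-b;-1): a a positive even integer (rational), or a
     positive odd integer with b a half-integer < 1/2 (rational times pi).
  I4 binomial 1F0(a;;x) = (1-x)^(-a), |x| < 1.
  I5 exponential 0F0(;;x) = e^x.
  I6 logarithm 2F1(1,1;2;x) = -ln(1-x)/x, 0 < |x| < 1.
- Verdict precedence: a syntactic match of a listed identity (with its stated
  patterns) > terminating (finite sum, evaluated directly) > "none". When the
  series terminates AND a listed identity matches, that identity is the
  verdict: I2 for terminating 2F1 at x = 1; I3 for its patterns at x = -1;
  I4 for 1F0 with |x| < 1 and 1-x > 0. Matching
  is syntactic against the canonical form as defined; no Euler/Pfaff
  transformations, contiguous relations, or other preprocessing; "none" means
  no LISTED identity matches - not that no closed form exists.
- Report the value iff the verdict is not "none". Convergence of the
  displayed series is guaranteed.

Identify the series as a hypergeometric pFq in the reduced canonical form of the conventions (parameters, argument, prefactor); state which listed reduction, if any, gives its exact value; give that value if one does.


Canonical form: C = -11/7 times 2F1 with upper {-5, 8}, lower {14}, x = -1. Verdict: Kummer's theorem (I3) fires (x = -1; c = 14 equals 1+a-b for upper {-5, 8}: listed pattern). Hence: -1573/98.

Key observation: t_0 being -11/7, factor the ratio over Q (C = -11/7, x = -1): negated roots = parameters.
Term ratio: r(k) = (-1) * (k-5) (k+8) / [(k+14) (k+1)] ; factor over Q: parameters, x = (-1), and C = -11/7.


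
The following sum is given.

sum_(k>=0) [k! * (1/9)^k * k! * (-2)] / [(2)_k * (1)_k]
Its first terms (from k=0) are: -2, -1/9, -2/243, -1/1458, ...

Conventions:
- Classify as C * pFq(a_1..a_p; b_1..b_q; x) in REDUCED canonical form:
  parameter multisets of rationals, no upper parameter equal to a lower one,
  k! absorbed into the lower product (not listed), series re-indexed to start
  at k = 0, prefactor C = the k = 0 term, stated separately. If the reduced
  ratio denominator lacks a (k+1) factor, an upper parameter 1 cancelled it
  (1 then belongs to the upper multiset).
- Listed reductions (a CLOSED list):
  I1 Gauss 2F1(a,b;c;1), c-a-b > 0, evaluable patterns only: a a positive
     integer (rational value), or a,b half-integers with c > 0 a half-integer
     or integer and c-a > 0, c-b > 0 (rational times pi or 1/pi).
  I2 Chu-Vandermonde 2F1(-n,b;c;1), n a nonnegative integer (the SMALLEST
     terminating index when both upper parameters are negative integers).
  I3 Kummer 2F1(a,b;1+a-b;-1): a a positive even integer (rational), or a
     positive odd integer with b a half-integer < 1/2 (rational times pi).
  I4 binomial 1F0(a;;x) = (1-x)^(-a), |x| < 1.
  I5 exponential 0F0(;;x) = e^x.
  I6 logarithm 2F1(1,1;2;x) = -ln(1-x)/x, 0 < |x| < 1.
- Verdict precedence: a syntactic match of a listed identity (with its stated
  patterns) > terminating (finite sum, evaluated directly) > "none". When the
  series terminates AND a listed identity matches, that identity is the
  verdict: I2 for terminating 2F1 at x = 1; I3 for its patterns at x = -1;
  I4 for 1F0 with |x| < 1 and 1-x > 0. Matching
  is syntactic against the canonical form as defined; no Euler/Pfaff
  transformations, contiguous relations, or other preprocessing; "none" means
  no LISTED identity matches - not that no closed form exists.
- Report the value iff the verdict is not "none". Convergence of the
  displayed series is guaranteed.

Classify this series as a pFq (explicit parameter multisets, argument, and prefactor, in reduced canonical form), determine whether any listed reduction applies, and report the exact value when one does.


Reduced: x = 1/9, 2F1, upper = {1, 1}, lower = {2}, C = -2. Verdict: logarithm (I6) matches (the logarithm: parameters (1,1;2), x = 1/9). Its exact value is 18 * ln(8/9).

Key step: x = (1/9) and the factorial ratio (prefactor -2) (k+a-1)!/(a-1)! is a rising factorial (a)_k.
Step ratio: r(k) = (1/9) * (k+1) (k+1) / [(k+2) (k+1)] - poly over poly, x = (1/9) from leading terms; C = -2 at k = 0.


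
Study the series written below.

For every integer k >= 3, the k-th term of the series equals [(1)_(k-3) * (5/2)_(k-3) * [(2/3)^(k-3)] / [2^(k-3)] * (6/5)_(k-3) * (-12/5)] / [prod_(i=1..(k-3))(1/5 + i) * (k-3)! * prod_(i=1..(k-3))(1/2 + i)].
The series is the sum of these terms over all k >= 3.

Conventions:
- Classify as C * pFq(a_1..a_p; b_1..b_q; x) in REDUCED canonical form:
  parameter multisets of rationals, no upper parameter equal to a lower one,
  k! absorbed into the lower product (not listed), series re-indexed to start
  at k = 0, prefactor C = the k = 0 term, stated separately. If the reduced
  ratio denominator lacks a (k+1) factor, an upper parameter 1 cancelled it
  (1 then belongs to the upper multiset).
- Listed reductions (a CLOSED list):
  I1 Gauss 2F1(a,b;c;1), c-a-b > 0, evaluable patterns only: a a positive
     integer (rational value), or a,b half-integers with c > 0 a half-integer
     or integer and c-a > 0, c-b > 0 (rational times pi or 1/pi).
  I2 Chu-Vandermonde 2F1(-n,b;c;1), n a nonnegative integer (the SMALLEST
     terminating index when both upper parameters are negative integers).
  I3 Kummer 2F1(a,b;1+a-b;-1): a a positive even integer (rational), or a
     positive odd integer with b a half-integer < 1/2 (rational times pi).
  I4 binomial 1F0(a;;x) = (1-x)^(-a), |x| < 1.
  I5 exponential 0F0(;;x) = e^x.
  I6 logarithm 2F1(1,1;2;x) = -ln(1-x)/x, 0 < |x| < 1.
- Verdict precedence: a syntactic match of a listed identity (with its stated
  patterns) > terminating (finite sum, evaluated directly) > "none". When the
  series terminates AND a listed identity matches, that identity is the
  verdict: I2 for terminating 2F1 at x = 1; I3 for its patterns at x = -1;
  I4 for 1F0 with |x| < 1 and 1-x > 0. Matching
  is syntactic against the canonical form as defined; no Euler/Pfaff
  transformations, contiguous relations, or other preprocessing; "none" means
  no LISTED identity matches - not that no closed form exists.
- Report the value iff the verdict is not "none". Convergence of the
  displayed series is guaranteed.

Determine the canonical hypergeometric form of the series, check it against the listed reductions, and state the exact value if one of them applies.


Prefactor -12/5, argument 1/3: 2F1 with upper {1, 5/2} over lower {3/2}. Verdict: none. A 2F1 with upper {1, 5/2} fits none of I1-I6 at x = 1/3; the sum runs forever.

Key step: x = (1/3) and the lower running product (prefactor -12/5) is a rising factorial.
Consecutive-term ratio: r(k) = (1/3) * (k+1) (k+5/2) / [(k+3/2) (k+1)] - rational in k. x = (1/3); t_0 = -12/5; negate the roots.


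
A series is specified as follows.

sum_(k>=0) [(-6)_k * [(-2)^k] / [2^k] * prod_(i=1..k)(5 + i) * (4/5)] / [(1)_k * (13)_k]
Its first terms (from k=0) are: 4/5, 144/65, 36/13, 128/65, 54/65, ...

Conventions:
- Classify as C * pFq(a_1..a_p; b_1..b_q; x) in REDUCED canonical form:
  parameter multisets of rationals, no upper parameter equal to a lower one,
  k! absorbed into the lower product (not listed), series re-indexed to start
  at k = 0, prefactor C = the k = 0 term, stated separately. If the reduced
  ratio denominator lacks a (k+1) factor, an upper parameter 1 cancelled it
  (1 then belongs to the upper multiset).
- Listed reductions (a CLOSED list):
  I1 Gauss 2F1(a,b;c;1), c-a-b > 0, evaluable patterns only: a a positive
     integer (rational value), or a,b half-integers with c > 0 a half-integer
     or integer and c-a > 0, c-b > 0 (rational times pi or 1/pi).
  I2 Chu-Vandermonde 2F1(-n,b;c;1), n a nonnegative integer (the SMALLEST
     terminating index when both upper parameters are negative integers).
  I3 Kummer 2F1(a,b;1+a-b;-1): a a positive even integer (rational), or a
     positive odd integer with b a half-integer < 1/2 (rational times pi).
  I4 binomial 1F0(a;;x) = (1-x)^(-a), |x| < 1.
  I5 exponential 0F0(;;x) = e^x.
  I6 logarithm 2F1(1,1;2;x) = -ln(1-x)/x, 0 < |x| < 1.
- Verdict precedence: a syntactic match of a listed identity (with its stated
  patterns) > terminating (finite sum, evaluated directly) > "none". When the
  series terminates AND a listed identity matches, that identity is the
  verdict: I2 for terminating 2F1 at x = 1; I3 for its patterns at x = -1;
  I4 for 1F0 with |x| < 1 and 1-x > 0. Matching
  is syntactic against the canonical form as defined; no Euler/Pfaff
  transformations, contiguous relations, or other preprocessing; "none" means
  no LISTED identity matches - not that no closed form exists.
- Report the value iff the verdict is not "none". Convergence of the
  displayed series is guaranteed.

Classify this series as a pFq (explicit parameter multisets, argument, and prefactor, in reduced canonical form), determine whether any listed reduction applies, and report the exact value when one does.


Prefactor 4/5, argument -1: 2F1 with upper {-6, 6} over lower {13}. Verdict: Kummer (I3) applies (x = -1; c = 13 equals 1+a-b for upper {-6, 6}: listed pattern). Sum: 44/5.

Key observation: from the first term 4/5: (1)_k (prefactor 4/5) is k! itself.
Term ratio: r(k) = (-1) * (k-6) (k+6) / [(k+13) (k+1)] - rational in k, leading ratio (-1); with t_0 = 4/5, classification follows.


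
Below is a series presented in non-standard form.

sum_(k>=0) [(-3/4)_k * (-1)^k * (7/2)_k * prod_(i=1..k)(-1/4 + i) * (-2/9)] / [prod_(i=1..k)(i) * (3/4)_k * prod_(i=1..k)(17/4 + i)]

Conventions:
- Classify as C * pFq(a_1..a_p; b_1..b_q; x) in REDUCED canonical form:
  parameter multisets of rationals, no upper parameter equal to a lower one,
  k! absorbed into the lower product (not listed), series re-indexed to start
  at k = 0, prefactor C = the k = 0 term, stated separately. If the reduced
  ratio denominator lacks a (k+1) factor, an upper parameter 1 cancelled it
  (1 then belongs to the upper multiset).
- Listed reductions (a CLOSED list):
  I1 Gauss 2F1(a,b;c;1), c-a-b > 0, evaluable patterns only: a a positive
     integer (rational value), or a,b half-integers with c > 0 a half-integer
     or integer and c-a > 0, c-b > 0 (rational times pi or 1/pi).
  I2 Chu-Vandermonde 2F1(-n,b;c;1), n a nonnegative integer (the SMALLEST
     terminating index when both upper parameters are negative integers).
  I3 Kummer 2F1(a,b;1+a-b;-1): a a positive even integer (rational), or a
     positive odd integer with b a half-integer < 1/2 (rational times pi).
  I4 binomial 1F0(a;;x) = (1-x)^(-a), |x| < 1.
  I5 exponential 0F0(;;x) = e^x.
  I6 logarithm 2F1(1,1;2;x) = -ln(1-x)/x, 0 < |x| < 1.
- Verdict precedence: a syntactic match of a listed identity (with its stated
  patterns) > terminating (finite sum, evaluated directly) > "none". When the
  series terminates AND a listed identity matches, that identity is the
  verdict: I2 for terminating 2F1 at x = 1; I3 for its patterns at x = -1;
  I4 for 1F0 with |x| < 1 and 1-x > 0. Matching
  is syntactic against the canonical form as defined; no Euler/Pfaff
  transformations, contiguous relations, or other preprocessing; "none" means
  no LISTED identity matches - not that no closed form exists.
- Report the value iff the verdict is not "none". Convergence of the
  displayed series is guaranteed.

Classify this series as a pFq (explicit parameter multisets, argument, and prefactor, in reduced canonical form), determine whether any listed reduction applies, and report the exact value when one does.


Classification (C = -2/9): 2F1 with upper {-3/4, 7/2}, lower {21/4}, argument x = -1. Verdict: none - at argument -1 the multisets {-3/4, 7/2} ; {21/4} match no listed identity.

First insight: with t_0 = -2/9, the parameter 3/4 appears in both the upper and lower lists and cancels.
Consecutive-term ratio: r(k) = (-1) * (k-3/4) (k+7/2) / [(k+21/4) (k+1)] - rational in k, leading ratio (-1); with t_0 = -2/9, classification follows.


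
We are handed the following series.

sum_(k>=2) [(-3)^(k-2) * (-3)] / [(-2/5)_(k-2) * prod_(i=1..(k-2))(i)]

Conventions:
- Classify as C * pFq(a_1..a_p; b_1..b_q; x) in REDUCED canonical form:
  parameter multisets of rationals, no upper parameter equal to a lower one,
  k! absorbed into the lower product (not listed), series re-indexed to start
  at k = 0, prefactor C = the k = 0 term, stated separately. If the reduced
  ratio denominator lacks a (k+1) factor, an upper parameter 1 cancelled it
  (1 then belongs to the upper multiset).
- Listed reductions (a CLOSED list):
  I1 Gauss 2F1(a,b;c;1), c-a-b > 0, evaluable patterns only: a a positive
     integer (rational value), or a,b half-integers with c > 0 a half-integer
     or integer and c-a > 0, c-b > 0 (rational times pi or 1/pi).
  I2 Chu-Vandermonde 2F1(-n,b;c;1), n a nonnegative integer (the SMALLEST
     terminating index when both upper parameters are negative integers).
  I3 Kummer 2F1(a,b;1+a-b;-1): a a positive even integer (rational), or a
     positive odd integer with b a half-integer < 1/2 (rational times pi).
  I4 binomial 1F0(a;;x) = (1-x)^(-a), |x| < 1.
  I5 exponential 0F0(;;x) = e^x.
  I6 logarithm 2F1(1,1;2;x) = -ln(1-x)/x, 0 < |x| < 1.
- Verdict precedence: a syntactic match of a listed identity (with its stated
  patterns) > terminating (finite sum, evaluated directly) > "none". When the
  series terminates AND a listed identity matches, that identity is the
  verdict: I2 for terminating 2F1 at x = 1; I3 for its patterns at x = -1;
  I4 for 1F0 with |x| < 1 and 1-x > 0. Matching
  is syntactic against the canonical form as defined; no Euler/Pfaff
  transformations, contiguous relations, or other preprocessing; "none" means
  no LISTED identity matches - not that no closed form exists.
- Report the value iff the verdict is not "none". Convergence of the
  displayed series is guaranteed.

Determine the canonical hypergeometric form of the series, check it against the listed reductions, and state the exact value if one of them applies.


Classification (C = -3): 0F1 with upper {-}, lower {-2/5}, argument x = -3. Verdict: none. Every listed pattern misses the 0F1 form at -3, upper {-}.

First insight: from the first term -3: the product of the first k integers (prefactor -3) is k!.
Step ratio: r(k) = (-3) * 1 / [(k-2/5) (k+1)] ; factor over Q: parameters, x = (-3), and C = -3.


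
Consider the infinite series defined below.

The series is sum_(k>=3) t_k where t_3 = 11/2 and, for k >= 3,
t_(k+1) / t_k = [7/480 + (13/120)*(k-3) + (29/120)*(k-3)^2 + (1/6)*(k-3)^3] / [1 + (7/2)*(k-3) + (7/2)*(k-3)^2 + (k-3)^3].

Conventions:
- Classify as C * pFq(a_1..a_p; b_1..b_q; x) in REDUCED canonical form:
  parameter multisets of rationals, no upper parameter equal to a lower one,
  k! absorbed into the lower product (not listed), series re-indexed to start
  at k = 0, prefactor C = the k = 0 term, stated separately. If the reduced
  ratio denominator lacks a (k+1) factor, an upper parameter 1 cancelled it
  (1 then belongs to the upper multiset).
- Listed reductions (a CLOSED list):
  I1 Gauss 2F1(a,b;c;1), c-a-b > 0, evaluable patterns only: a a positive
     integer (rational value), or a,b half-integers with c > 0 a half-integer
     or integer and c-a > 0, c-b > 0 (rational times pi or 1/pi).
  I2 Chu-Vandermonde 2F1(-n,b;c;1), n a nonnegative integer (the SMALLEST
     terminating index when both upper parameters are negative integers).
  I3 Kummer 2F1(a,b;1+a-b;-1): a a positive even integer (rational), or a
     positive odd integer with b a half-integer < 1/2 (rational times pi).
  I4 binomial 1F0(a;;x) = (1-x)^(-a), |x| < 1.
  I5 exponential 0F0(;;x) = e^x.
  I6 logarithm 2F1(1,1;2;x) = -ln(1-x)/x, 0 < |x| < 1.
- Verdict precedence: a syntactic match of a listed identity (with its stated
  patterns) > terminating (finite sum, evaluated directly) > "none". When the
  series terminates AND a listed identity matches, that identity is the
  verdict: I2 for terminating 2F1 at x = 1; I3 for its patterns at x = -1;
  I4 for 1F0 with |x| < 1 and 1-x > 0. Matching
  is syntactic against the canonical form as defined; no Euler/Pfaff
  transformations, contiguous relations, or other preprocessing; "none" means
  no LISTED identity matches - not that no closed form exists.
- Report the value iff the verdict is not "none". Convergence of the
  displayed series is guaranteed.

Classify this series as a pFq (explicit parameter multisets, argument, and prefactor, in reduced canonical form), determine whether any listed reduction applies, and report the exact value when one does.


This is 11/2 * 2F1(1/4, 7/10; 2; 1/6) in reduced canonical form. Verdict: none. A 2F1 with upper {1/4, 7/10} fits none of I1-I6 at x = 1/6; the sum runs forever.

The tell: from the first term 11/2: the ratio is unreduced: k + 1/2 divides both sides (C = 11/2, x = 1/6).
Adjacent-term ratio: r(k) = (1/6) * (k+1/4) (k+7/10) / [(k+2) (k+1)] - rational in k, leading ratio (1/6); with t_0 = 11/2, classification follows.


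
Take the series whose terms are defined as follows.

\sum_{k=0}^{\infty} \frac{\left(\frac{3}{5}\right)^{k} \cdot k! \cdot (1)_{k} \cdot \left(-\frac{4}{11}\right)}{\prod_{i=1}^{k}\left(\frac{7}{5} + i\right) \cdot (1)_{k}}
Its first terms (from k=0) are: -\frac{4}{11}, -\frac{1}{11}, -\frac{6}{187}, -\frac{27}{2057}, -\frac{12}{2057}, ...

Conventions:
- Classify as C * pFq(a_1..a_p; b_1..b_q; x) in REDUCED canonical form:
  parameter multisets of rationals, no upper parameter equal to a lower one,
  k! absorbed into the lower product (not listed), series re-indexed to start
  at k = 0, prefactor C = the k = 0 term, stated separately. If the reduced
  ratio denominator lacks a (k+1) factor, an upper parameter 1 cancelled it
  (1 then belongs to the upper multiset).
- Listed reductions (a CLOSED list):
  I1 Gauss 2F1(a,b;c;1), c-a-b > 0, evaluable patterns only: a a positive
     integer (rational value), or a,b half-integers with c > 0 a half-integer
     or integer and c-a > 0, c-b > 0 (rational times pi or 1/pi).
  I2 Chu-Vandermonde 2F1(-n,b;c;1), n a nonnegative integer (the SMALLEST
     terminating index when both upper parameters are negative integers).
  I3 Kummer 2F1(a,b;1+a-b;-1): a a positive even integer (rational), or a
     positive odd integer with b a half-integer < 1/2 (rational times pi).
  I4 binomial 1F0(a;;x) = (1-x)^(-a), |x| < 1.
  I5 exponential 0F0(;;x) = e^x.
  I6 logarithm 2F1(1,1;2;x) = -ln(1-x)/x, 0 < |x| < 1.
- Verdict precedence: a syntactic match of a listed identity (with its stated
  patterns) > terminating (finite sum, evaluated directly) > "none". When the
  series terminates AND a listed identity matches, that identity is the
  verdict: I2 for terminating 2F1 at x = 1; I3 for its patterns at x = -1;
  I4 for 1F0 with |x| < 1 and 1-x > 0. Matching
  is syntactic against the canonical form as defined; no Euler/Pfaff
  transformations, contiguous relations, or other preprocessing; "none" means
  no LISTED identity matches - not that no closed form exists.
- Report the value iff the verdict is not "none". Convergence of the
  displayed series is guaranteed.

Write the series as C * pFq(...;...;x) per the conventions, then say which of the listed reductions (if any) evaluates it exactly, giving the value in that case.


At argument \frac{3}{5}: a 2F1 with upper {1, 1}, lower {\frac{12}{5}}, scaled by C = -\frac{4}{11}. Verdict: none. Every listed pattern misses the 2F1 form at \frac{3}{5}, upper {1, 1}.

The tell: x = \frac{3}{5} and the lower running product (C = -4/11, x = 3/5) is a rising factorial.
Term ratio: r(k) = \frac{3}{5} * (k+1) (k+1) / [(k+\frac{12}{5}) (k+1)] - poly over poly, x = \frac{3}{5} from leading terms; C = -\frac{4}{11} at k = 0.


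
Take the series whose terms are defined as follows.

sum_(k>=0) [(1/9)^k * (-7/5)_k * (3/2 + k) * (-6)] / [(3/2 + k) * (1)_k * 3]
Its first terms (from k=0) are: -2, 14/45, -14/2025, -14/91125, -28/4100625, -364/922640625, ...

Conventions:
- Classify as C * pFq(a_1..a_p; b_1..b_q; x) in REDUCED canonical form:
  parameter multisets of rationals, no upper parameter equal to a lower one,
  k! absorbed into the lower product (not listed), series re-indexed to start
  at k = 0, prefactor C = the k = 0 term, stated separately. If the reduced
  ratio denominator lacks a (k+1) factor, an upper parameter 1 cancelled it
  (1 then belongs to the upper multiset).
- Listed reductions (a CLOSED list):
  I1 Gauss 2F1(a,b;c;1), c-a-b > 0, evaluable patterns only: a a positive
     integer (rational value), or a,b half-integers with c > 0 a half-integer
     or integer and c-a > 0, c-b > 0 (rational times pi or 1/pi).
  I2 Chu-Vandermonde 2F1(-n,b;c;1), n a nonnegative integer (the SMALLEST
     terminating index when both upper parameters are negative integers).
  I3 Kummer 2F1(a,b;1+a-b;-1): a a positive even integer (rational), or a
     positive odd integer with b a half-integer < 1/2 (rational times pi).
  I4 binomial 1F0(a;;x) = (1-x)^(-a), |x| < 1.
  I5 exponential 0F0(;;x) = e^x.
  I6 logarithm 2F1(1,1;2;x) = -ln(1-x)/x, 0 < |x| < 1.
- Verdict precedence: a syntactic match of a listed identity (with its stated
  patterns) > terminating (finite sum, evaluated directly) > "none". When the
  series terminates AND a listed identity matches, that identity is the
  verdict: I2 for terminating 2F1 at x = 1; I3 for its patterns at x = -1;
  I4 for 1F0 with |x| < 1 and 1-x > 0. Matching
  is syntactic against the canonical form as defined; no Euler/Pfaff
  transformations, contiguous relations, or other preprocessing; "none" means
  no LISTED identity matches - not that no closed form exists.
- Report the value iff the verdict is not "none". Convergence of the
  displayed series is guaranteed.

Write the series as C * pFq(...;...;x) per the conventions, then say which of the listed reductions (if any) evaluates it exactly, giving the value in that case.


Canonical form: C = -2 times 1F0 with upper {-7/5}, lower {-}, x = 1/9. Verdict: the binomial series (I4) applies (the 1F0 binomial series: exponent 7/5, x = 1/9). Sum: (-2) * (8/9)^(7/5).

Structural cue: t_0 = -2 here, and the constant factors (prefactor -2) combine into one prefactor.
Term ratio: r(k) = (1/9) * (k-7/5) / [(k+1)] - rational in k. x = (1/9); t_0 = -2; negate the roots.
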